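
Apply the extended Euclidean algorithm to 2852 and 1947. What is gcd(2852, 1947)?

Repeated division:
2852 = 1×1947 + 905
1947 = 2×905 + 137
905 = 6×137 + 83
137 = 1×83 + 54
83 = 1×54 + 29
54 = 1×29 + 25
29 = 1×25 + 4
25 = 6×4 + 1
4 = 4×1 + 0
gcd(2852, 1947) = 1.
Back-substituting:
1 = 25 − 6·4
1 = −6·29 + 7·25
1 = 7·54 − 13·29
1 = −13·83 + 20·54
1 = 20·137 − 33·83
1 = −33·905 + 218·137
1 = 218·1947 − 469·905
1 = −469·2852 + 687·1947
So 1 = (-469)·2852 + (687)·1947.

1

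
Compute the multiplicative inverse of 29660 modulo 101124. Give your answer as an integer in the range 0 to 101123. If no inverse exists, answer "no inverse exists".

Euclidean algorithm on 101124, 29660:
101124 = 3·29660 + 12144
29660 = 2·12144 + 5372
12144 = 2·5372 + 1400
5372 = 3·1400 + 1172
1400 = 1·1172 + 228
1172 = 5·228 + 32
228 = 7·32 + 4
32 = 8·4 + 0
Since gcd = 4 > 1, 29660 is not a unit mod 101124.

no inverse exists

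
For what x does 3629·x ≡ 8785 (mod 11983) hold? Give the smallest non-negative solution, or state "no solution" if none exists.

8340

First find gcd(3629, 11983):
11983 = 3·3629 + 1096
3629 = 3·1096 + 341
1096 = 3·341 + 73
341 = 4·73 + 49
73 = 1·49 + 24
49 = 2·24 + 1
24 = 24·1 + 0
gcd = 1, so a unique solution mod 11983 exists.
Back-substitute for the Bézout coefficients:
1 = 49 − 2·24
1 = −2·73 + 3·49
1 = 3·341 − 14·73
1 = −14·1096 + 45·341
1 = 45·3629 − 149·1096
1 = −149·11983 + 492·3629
So 3629·(492) ≡ 1 (mod 11983), giving 3629⁻¹ ≡ 492.
x ≡ 3629⁻¹·8785 ≡ 492·8785 ≡ 8340 (mod 11983).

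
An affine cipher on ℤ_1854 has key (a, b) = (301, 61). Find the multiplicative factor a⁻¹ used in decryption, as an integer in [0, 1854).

1429

gcd(1854, 301) by repeated division:
1854 = 6·301 + 48
301 = 6·48 + 13
48 = 3·13 + 9
13 = 1·9 + 4
9 = 2·4 + 1
4 = 4·1 + 0
gcd = 1, so the inverse exists. Back-substitute:
1 = 9 − 2·4
1 = −2·13 + 3·9
1 = 3·48 − 11·13
1 = −11·301 + 69·48
1 = 69·1854 − 425·301
Thus 301·(-425) ≡ 1 (mod 1854); reducing, -425 mod 1854 = 1429.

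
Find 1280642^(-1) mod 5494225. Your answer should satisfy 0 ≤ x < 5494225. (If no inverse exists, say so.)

no inverse exists

Compute gcd(1280642, 5494225):
5494225 = 4×1280642 + 371657
1280642 = 3×371657 + 165671
371657 = 2×165671 + 40315
165671 = 4×40315 + 4411
40315 = 9×4411 + 616
4411 = 7×616 + 99
616 = 6×99 + 22
99 = 4×22 + 11
22 = 2×11 + 0
Since gcd = 11 > 1, 1280642 is not a unit mod 5494225.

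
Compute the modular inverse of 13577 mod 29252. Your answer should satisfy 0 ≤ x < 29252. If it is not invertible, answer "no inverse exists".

7069

Apply the Euclidean algorithm to 29252 and 13577:
29252 = 2×13577 + 2098
13577 = 6×2098 + 989
2098 = 2×989 + 120
989 = 8×120 + 29
120 = 4×29 + 4
29 = 7×4 + 1
4 = 4×1 + 0
gcd = 1, so the inverse exists. Back-substitute:
1 = 29 − 7·4
1 = −7·120 + 29·29
1 = 29·989 − 239·120
1 = −239·2098 + 507·989
1 = 507·13577 − 3281·2098
1 = −3281·29252 + 7069·13577
So 13577·7069 ≡ 1 (mod 29252).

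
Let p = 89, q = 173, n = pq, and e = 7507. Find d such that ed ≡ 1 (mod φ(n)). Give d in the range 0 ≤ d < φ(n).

13275

φ(n) = (p−1)(q−1) = 88·172 = 15136.
Need d with 7507·d ≡ 1 (mod 15136). Apply the extended Euclidean algorithm:
15136 = 2·7507 + 122
7507 = 61·122 + 65
122 = 1·65 + 57
65 = 1·57 + 8
57 = 7·8 + 1
8 = 8·1 + 0
Back-substitute:
1 = 57 − 7·8
1 = −7·65 + 8·57
1 = 8·122 − 15·65
1 = −15·7507 + 923·122
1 = 923·15136 − 1861·7507
So 7507·(-1861) ≡ 1 (mod 15136), hence d ≡ -1861 ≡ 13275 (mod 15136).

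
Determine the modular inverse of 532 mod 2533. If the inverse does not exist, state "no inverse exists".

Extended Euclidean algorithm:
2533 = 4*532 + 405
532 = 1*405 + 127
405 = 3*127 + 24
127 = 5*24 + 7
24 = 3*7 + 3
7 = 2*3 + 1
3 = 3*1 + 0
The gcd is 1. Working backward:
1 = 7 − 2·3
1 = −2·24 + 7·7
1 = 7·127 − 37·24
1 = −37·405 + 118·127
1 = 118·532 − 155·405
1 = −155·2533 + 738·532
So 532·738 ≡ 1 (mod 2533).

738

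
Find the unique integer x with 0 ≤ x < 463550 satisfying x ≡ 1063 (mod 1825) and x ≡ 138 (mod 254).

152538

Write x = 1063 + 1825·k. Then 1825·k ≡ 138 − 1063 ≡ 91 (mod 254).
Need 1825⁻¹ mod 254. Extended Euclid on (254, 47):
254 = 5·47 + 19
47 = 2·19 + 9
19 = 2·9 + 1
9 = 9·1 + 0
Back-substitute:
1 = 19 − 2·9
1 = −2·47 + 5·19
1 = 5·254 − 27·47
1825⁻¹ ≡ 227 (mod 254), so k ≡ 227·91 ≡ 83 (mod 254).
x = 1063 + 1825·83 = 152538.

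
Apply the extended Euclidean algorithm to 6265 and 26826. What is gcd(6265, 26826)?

1

Repeated division:
26826 = 4*6265 + 1766
6265 = 3*1766 + 967
1766 = 1*967 + 799
967 = 1*799 + 168
799 = 4*168 + 127
168 = 1*127 + 41
127 = 3*41 + 4
41 = 10*4 + 1
4 = 4*1 + 0
gcd(6265, 26826) = 1.
Back-substituting:
1 = 41 − 10·4
1 = −10·127 + 31·41
1 = 31·168 − 41·127
1 = −41·799 + 195·168
1 = 195·967 − 236·799
1 = −236·1766 + 431·967
1 = 431·6265 − 1529·1766
1 = −1529·26826 + 6547·6265
So 1 = (-1529)·26826 + (6547)·6265.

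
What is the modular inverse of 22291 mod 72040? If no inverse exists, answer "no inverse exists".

Extended Euclidean algorithm:
72040 = 3·22291 + 5167
22291 = 4·5167 + 1623
5167 = 3·1623 + 298
1623 = 5·298 + 133
298 = 2·133 + 32
133 = 4·32 + 5
32 = 6·5 + 2
5 = 2·2 + 1
2 = 2·1 + 0
Since gcd(22291, 72040) = 1, back-substitute to write 1 as a combination:
1 = 5 − 2·2
1 = −2·32 + 13·5
1 = 13·133 − 54·32
1 = −54·298 + 121·133
1 = 121·1623 − 659·298
1 = −659·5167 + 2098·1623
1 = 2098·22291 − 9051·5167
1 = −9051·72040 + 29251·22291
So 22291·29251 ≡ 1 (mod 72040).

29251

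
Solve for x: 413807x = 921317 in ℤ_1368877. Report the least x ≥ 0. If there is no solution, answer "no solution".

First find gcd(413807, 1368877):
1368877 = 3*413807 + 127456
413807 = 3*127456 + 31439
127456 = 4*31439 + 1700
31439 = 18*1700 + 839
1700 = 2*839 + 22
839 = 38*22 + 3
22 = 7*3 + 1
3 = 3*1 + 0
gcd = 1, so a unique solution mod 1368877 exists.
Back-substitute for the Bézout coefficients:
1 = 22 − 7·3
1 = −7·839 + 267·22
1 = 267·1700 − 541·839
1 = −541·31439 + 10005·1700
1 = 10005·127456 − 40561·31439
1 = −40561·413807 + 131688·127456
1 = 131688·1368877 − 435625·413807
So 413807·(-435625) ≡ 1 (mod 1368877), giving 413807⁻¹ ≡ 933252.
x ≡ 413807⁻¹·921317 ≡ 933252·921317 ≡ 542767 (mod 1368877).

542767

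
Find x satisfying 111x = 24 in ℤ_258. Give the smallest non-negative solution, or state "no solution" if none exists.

56

First find gcd(111, 258):
258 = 2·111 + 36
111 = 3·36 + 3
36 = 12·3 + 0
gcd = 3 and 3 | 24, so solutions exist. Divide through by 3: 37x ≡ 8 (mod 86).
Now find 37⁻¹ mod 86:
86 = 2*37 + 12
37 = 3*12 + 1
12 = 12*1 + 0
Back-substitute:
1 = 37 − 3·12
1 = −3·86 + 7·37
So 37⁻¹ ≡ 7 (mod 86).
Then x ≡ 7·8 ≡ 56 (mod 86); the smallest non-negative solution is x = 56.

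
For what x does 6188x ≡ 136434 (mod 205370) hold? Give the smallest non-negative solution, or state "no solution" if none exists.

13928

First find gcd(6188, 205370):
205370 = 33·6188 + 1166
6188 = 5·1166 + 358
1166 = 3·358 + 92
358 = 3·92 + 82
92 = 1·82 + 10
82 = 8·10 + 2
10 = 5·2 + 0
gcd = 2 and 2 | 136434, so solutions exist. Divide through by 2: 3094x ≡ 68217 (mod 102685).
Now find 3094⁻¹ mod 102685:
102685 = 33×3094 + 583
3094 = 5×583 + 179
583 = 3×179 + 46
179 = 3×46 + 41
46 = 1×41 + 5
41 = 8×5 + 1
5 = 5×1 + 0
Back-substitute:
1 = 41 − 8·5
1 = −8·46 + 9·41
1 = 9·179 − 35·46
1 = −35·583 + 114·179
1 = 114·3094 − 605·583
1 = −605·102685 + 20079·3094
So 3094⁻¹ ≡ 20079 (mod 102685).
Then x ≡ 20079·68217 ≡ 13928 (mod 102685); the smallest non-negative solution is x = 13928.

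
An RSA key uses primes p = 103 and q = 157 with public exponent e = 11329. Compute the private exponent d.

15169

φ(n) = (p−1)(q−1) = 102·156 = 15912.
Need d with 11329·d ≡ 1 (mod 15912). Apply the extended Euclidean algorithm:
15912 = 1·11329 + 4583
11329 = 2·4583 + 2163
4583 = 2·2163 + 257
2163 = 8·257 + 107
257 = 2·107 + 43
107 = 2·43 + 21
43 = 2·21 + 1
21 = 21·1 + 0
Back-substitute:
1 = 43 − 2·21
1 = −2·107 + 5·43
1 = 5·257 − 12·107
1 = −12·2163 + 101·257
1 = 101·4583 − 214·2163
1 = −214·11329 + 529·4583
1 = 529·15912 − 743·11329
So 11329·(-743) ≡ 1 (mod 15912), hence d ≡ -743 ≡ 15169 (mod 15912).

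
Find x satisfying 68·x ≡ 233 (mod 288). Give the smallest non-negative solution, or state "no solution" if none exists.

no solution

gcd(68, 288):
288 = 4*68 + 16
68 = 4*16 + 4
16 = 4*4 + 0
gcd = 4, but 4 ∤ 233, so the congruence has no solution.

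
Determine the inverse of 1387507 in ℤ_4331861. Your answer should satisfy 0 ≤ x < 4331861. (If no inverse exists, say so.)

3725160

Extended Euclidean algorithm:
4331861 = 3*1387507 + 169340
1387507 = 8*169340 + 32787
169340 = 5*32787 + 5405
32787 = 6*5405 + 357
5405 = 15*357 + 50
357 = 7*50 + 7
50 = 7*7 + 1
7 = 7*1 + 0
Since gcd(1387507, 4331861) = 1, back-substitute to write 1 as a combination:
1 = 50 − 7·7
1 = −7·357 + 50·50
1 = 50·5405 − 757·357
1 = −757·32787 + 4592·5405
1 = 4592·169340 − 23717·32787
1 = −23717·1387507 + 194328·169340
1 = 194328·4331861 − 606701·1387507
Hence 1387507⁻¹ ≡ -606701 ≡ 3725160 (mod 4331861).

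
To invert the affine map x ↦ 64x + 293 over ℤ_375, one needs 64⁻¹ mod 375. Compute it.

334

Apply the Euclidean algorithm to 375 and 64:
375 = 5*64 + 55
64 = 1*55 + 9
55 = 6*9 + 1
9 = 9*1 + 0
The gcd is 1. Working backward:
1 = 55 − 6·9
1 = −6·64 + 7·55
1 = 7·375 − 41·64
So 64·(-41) ≡ 1 (mod 375), and -41 ≡ 334 (mod 375).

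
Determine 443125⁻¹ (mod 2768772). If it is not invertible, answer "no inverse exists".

gcd(2768772, 443125) by repeated division:
2768772 = 6*443125 + 110022
443125 = 4*110022 + 3037
110022 = 36*3037 + 690
3037 = 4*690 + 277
690 = 2*277 + 136
277 = 2*136 + 5
136 = 27*5 + 1
5 = 5*1 + 0
The gcd is 1. Working backward:
1 = 136 − 27·5
1 = −27·277 + 55·136
1 = 55·690 − 137·277
1 = −137·3037 + 603·690
1 = 603·110022 − 21845·3037
1 = −21845·443125 + 87983·110022
1 = 87983·2768772 − 549743·443125
Thus 443125·(-549743) ≡ 1 (mod 2768772); reducing, -549743 mod 2768772 = 2219029.

2219029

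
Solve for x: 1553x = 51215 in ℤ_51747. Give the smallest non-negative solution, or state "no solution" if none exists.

21025

First find gcd(1553, 51747):
51747 = 33·1553 + 498
1553 = 3·498 + 59
498 = 8·59 + 26
59 = 2·26 + 7
26 = 3·7 + 5
7 = 1·5 + 2
5 = 2·2 + 1
2 = 2·1 + 0
gcd = 1, so a unique solution mod 51747 exists.
Back-substitute for the Bézout coefficients:
1 = 5 − 2·2
1 = −2·7 + 3·5
1 = 3·26 − 11·7
1 = −11·59 + 25·26
1 = 25·498 − 211·59
1 = −211·1553 + 658·498
1 = 658·51747 − 21925·1553
So 1553·(-21925) ≡ 1 (mod 51747), giving 1553⁻¹ ≡ 29822.
x ≡ 1553⁻¹·51215 ≡ 29822·51215 ≡ 21025 (mod 51747).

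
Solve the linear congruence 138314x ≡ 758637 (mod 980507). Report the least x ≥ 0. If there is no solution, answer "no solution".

First find gcd(138314, 980507):
980507 = 7×138314 + 12309
138314 = 11×12309 + 2915
12309 = 4×2915 + 649
2915 = 4×649 + 319
649 = 2×319 + 11
319 = 29×11 + 0
gcd = 11 and 11 | 758637, so solutions exist. Divide through by 11: 12574x ≡ 68967 (mod 89137).
Now find 12574⁻¹ mod 89137:
89137 = 7·12574 + 1119
12574 = 11·1119 + 265
1119 = 4·265 + 59
265 = 4·59 + 29
59 = 2·29 + 1
29 = 29·1 + 0
Back-substitute:
1 = 59 − 2·29
1 = −2·265 + 9·59
1 = 9·1119 − 38·265
1 = −38·12574 + 427·1119
1 = 427·89137 − 3027·12574
So 12574·(-3027) ≡ 1 (mod 89137), i.e. 12574⁻¹ ≡ 86110.
Then x ≡ 86110·68967 ≡ 84882 (mod 89137); the smallest non-negative solution is x = 84882.

84882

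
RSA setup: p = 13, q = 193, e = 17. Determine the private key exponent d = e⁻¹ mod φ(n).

2033

φ(n) = (p−1)(q−1) = 12·192 = 2304.
Need d with 17·d ≡ 1 (mod 2304). Apply the extended Euclidean algorithm:
2304 = 135*17 + 9
17 = 1*9 + 8
9 = 1*8 + 1
8 = 8*1 + 0
Back-substitute:
1 = 9 − 8
1 = −17 + 2·9
1 = 2·2304 − 271·17
So 17·(-271) ≡ 1 (mod 2304), hence d ≡ -271 ≡ 2033 (mod 2304).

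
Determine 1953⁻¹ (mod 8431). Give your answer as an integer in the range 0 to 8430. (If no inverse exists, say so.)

Extended Euclidean algorithm:
8431 = 4×1953 + 619
1953 = 3×619 + 96
619 = 6×96 + 43
96 = 2×43 + 10
43 = 4×10 + 3
10 = 3×3 + 1
3 = 3×1 + 0
Since gcd(1953, 8431) = 1, back-substitute to write 1 as a combination:
1 = 10 − 3·3
1 = −3·43 + 13·10
1 = 13·96 − 29·43
1 = −29·619 + 187·96
1 = 187·1953 − 590·619
1 = −590·8431 + 2547·1953
So 1953·2547 ≡ 1 (mod 8431).

2547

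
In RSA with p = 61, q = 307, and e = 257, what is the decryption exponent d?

φ(n) = (p−1)(q−1) = 60·306 = 18360.
Need d with 257·d ≡ 1 (mod 18360). Apply the extended Euclidean algorithm:
18360 = 71·257 + 113
257 = 2·113 + 31
113 = 3·31 + 20
31 = 1·20 + 11
20 = 1·11 + 9
11 = 1·9 + 2
9 = 4·2 + 1
2 = 2·1 + 0
Back-substitute:
1 = 9 − 4·2
1 = −4·11 + 5·9
1 = 5·20 − 9·11
1 = −9·31 + 14·20
1 = 14·113 − 51·31
1 = −51·257 + 116·113
1 = 116·18360 − 8287·257
So 257·(-8287) ≡ 1 (mod 18360), hence d ≡ -8287 ≡ 10073 (mod 18360).

10073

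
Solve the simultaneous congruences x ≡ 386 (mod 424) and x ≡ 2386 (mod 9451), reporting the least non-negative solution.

Write x = 386 + 424·k. Then 424·k ≡ 2386 − 386 ≡ 2000 (mod 9451).
Need 424⁻¹ mod 9451. Extended Euclid on (9451, 424):
9451 = 22×424 + 123
424 = 3×123 + 55
123 = 2×55 + 13
55 = 4×13 + 3
13 = 4×3 + 1
3 = 3×1 + 0
Back-substitute:
1 = 13 − 4·3
1 = −4·55 + 17·13
1 = 17·123 − 38·55
1 = −38·424 + 131·123
1 = 131·9451 − 2920·424
424⁻¹ ≡ 6531 (mod 9451), so k ≡ 6531·2000 ≡ 718 (mod 9451).
x = 386 + 424·718 = 304818.

304818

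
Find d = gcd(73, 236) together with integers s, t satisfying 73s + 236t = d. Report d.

Euclidean algorithm:
236 = 3·73 + 17
73 = 4·17 + 5
17 = 3·5 + 2
5 = 2·2 + 1
2 = 2·1 + 0
gcd(73, 236) = 1.
Express as a combination:
1 = 5 − 2·2
1 = −2·17 + 7·5
1 = 7·73 − 30·17
1 = −30·236 + 97·73
So 1 = (-30)·236 + (97)·73.

1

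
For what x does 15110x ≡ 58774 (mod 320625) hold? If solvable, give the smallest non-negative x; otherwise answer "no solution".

gcd(15110, 320625):
320625 = 21·15110 + 3315
15110 = 4·3315 + 1850
3315 = 1·1850 + 1465
1850 = 1·1465 + 385
1465 = 3·385 + 310
385 = 1·310 + 75
310 = 4·75 + 10
75 = 7·10 + 5
10 = 2·5 + 0
gcd = 5, but 5 ∤ 58774, so the congruence has no solution.

no solution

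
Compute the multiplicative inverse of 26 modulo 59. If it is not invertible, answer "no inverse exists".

Apply the Euclidean algorithm to 59 and 26:
59 = 2·26 + 7
26 = 3·7 + 5
7 = 1·5 + 2
5 = 2·2 + 1
2 = 2·1 + 0
Since gcd(26, 59) = 1, back-substitute to write 1 as a combination:
1 = 5 − 2·2
1 = −2·7 + 3·5
1 = 3·26 − 11·7
1 = −11·59 + 25·26
So 26·25 ≡ 1 (mod 59).

25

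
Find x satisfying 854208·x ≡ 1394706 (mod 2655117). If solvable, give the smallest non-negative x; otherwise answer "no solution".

gcd(854208, 2655117):
2655117 = 3·854208 + 92493
854208 = 9·92493 + 21771
92493 = 4·21771 + 5409
21771 = 4·5409 + 135
5409 = 40·135 + 9
135 = 15·9 + 0
gcd = 9, but 9 ∤ 1394706, so the congruence has no solution.

no solution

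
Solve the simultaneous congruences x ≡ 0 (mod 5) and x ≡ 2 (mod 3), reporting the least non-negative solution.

Write x = 0 + 5·k. Then 5·k ≡ 2 − 0 ≡ 2 (mod 3).
Need 5⁻¹ mod 3. Extended Euclid on (3, 2):
3 = 1×2 + 1
2 = 2×1 + 0
Back-substitute:
1 = 3 − 2
5⁻¹ ≡ 2 (mod 3), so k ≡ 2·2 ≡ 1 (mod 3).
x = 0 + 5·1 = 5.

5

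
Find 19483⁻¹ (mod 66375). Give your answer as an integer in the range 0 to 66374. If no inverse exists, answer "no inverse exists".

7897

Run Euclid on (66375, 19483):
66375 = 3*19483 + 7926
19483 = 2*7926 + 3631
7926 = 2*3631 + 664
3631 = 5*664 + 311
664 = 2*311 + 42
311 = 7*42 + 17
42 = 2*17 + 8
17 = 2*8 + 1
8 = 8*1 + 0
Since gcd(19483, 66375) = 1, back-substitute to write 1 as a combination:
1 = 17 − 2·8
1 = −2·42 + 5·17
1 = 5·311 − 37·42
1 = −37·664 + 79·311
1 = 79·3631 − 432·664
1 = −432·7926 + 943·3631
1 = 943·19483 − 2318·7926
1 = −2318·66375 + 7897·19483
So 19483·7897 ≡ 1 (mod 66375).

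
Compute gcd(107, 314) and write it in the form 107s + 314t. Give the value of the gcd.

Apply Euclid's algorithm to 314 and 107:
314 = 2×107 + 100
107 = 1×100 + 7
100 = 14×7 + 2
7 = 3×2 + 1
2 = 2×1 + 0
gcd(107, 314) = 1.
Back-substituting:
1 = 7 − 3·2
1 = −3·100 + 43·7
1 = 43·107 − 46·100
1 = −46·314 + 135·107
So 1 = (-46)·314 + (135)·107.

1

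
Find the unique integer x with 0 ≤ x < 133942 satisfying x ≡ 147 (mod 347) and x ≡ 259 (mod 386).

Write x = 147 + 347·k. Then 347·k ≡ 259 − 147 ≡ 112 (mod 386).
Need 347⁻¹ mod 386. Extended Euclid on (386, 347):
386 = 1×347 + 39
347 = 8×39 + 35
39 = 1×35 + 4
35 = 8×4 + 3
4 = 1×3 + 1
3 = 3×1 + 0
Back-substitute:
1 = 4 − 3
1 = −35 + 9·4
1 = 9·39 − 10·35
1 = −10·347 + 89·39
1 = 89·386 − 99·347
347⁻¹ ≡ 287 (mod 386), so k ≡ 287·112 ≡ 106 (mod 386).
x = 147 + 347·106 = 36929.

36929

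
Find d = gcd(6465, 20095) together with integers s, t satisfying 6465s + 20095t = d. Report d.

5

Repeated division:
20095 = 3×6465 + 700
6465 = 9×700 + 165
700 = 4×165 + 40
165 = 4×40 + 5
40 = 8×5 + 0
gcd(6465, 20095) = 5.
Express as a combination:
5 = 165 − 4·40
5 = −4·700 + 17·165
5 = 17·6465 − 157·700
5 = −157·20095 + 488·6465
So 5 = (-157)·20095 + (488)·6465.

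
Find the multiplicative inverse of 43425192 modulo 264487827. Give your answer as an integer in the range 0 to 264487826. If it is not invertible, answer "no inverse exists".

no inverse exists

Compute gcd(43425192, 264487827):
264487827 = 6×43425192 + 3936675
43425192 = 11×3936675 + 121767
3936675 = 32×121767 + 40131
121767 = 3×40131 + 1374
40131 = 29×1374 + 285
1374 = 4×285 + 234
285 = 1×234 + 51
234 = 4×51 + 30
51 = 1×30 + 21
30 = 1×21 + 9
21 = 2×9 + 3
9 = 3×3 + 0
The gcd is 3, not 1, hence no inverse exists.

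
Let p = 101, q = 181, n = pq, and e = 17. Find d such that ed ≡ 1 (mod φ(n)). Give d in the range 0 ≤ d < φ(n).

6353

φ(n) = (p−1)(q−1) = 100·180 = 18000.
Need d with 17·d ≡ 1 (mod 18000). Apply the extended Euclidean algorithm:
18000 = 1058·17 + 14
17 = 1·14 + 3
14 = 4·3 + 2
3 = 1·2 + 1
2 = 2·1 + 0
Back-substitute:
1 = 3 − 2
1 = −14 + 5·3
1 = 5·17 − 6·14
1 = −6·18000 + 6353·17
So 17·6353 ≡ 1 (mod 18000), hence d = 6353.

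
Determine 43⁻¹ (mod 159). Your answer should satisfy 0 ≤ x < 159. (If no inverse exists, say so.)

37

Extended Euclidean algorithm:
159 = 3*43 + 30
43 = 1*30 + 13
30 = 2*13 + 4
13 = 3*4 + 1
4 = 4*1 + 0
The gcd is 1. Working backward:
1 = 13 − 3·4
1 = −3·30 + 7·13
1 = 7·43 − 10·30
1 = −10·159 + 37·43
So 43·37 ≡ 1 (mod 159).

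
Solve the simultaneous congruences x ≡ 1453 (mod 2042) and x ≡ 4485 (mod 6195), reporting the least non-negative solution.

1565625

Write x = 1453 + 2042·k. Then 2042·k ≡ 4485 − 1453 ≡ 3032 (mod 6195).
Need 2042⁻¹ mod 6195. Extended Euclid on (6195, 2042):
6195 = 3*2042 + 69
2042 = 29*69 + 41
69 = 1*41 + 28
41 = 1*28 + 13
28 = 2*13 + 2
13 = 6*2 + 1
2 = 2*1 + 0
Back-substitute:
1 = 13 − 6·2
1 = −6·28 + 13·13
1 = 13·41 − 19·28
1 = −19·69 + 32·41
1 = 32·2042 − 947·69
1 = −947·6195 + 2873·2042
2042⁻¹ ≡ 2873 (mod 6195), so k ≡ 2873·3032 ≡ 766 (mod 6195).
x = 1453 + 2042·766 = 1565625.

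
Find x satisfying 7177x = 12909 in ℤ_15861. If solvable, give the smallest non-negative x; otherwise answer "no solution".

12939

First find gcd(7177, 15861):
15861 = 2×7177 + 1507
7177 = 4×1507 + 1149
1507 = 1×1149 + 358
1149 = 3×358 + 75
358 = 4×75 + 58
75 = 1×58 + 17
58 = 3×17 + 7
17 = 2×7 + 3
7 = 2×3 + 1
3 = 3×1 + 0
gcd = 1, so a unique solution mod 15861 exists.
Back-substitute for the Bézout coefficients:
1 = 7 − 2·3
1 = −2·17 + 5·7
1 = 5·58 − 17·17
1 = −17·75 + 22·58
1 = 22·358 − 105·75
1 = −105·1149 + 337·358
1 = 337·1507 − 442·1149
1 = −442·7177 + 2105·1507
1 = 2105·15861 − 4652·7177
So 7177·(-4652) ≡ 1 (mod 15861), giving 7177⁻¹ ≡ 11209.
x ≡ 7177⁻¹·12909 ≡ 11209·12909 ≡ 12939 (mod 15861).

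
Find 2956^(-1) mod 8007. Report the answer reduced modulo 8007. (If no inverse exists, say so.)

5431

Apply the Euclidean algorithm to 8007 and 2956:
8007 = 2*2956 + 2095
2956 = 1*2095 + 861
2095 = 2*861 + 373
861 = 2*373 + 115
373 = 3*115 + 28
115 = 4*28 + 3
28 = 9*3 + 1
3 = 3*1 + 0
The gcd is 1. Working backward:
1 = 28 − 9·3
1 = −9·115 + 37·28
1 = 37·373 − 120·115
1 = −120·861 + 277·373
1 = 277·2095 − 674·861
1 = −674·2956 + 951·2095
1 = 951·8007 − 2576·2956
Hence 2956⁻¹ ≡ -2576 ≡ 5431 (mod 8007).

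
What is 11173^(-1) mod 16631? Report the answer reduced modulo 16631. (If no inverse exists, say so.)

12813

Apply the Euclidean algorithm to 16631 and 11173:
16631 = 1×11173 + 5458
11173 = 2×5458 + 257
5458 = 21×257 + 61
257 = 4×61 + 13
61 = 4×13 + 9
13 = 1×9 + 4
9 = 2×4 + 1
4 = 4×1 + 0
gcd = 1, so the inverse exists. Back-substitute:
1 = 9 − 2·4
1 = −2·13 + 3·9
1 = 3·61 − 14·13
1 = −14·257 + 59·61
1 = 59·5458 − 1253·257
1 = −1253·11173 + 2565·5458
1 = 2565·16631 − 3818·11173
So 11173·(-3818) ≡ 1 (mod 16631), and -3818 ≡ 12813 (mod 16631).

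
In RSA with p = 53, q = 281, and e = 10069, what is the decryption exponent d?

φ(n) = (p−1)(q−1) = 52·280 = 14560.
Need d with 10069·d ≡ 1 (mod 14560). Apply the extended Euclidean algorithm:
14560 = 1·10069 + 4491
10069 = 2·4491 + 1087
4491 = 4·1087 + 143
1087 = 7·143 + 86
143 = 1·86 + 57
86 = 1·57 + 29
57 = 1·29 + 28
29 = 1·28 + 1
28 = 28·1 + 0
Back-substitute:
1 = 29 − 28
1 = −57 + 2·29
1 = 2·86 − 3·57
1 = −3·143 + 5·86
1 = 5·1087 − 38·143
1 = −38·4491 + 157·1087
1 = 157·10069 − 352·4491
1 = −352·14560 + 509·10069
So 10069·509 ≡ 1 (mod 14560), hence d = 509.

509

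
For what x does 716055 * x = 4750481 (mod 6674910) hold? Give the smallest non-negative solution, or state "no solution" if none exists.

gcd(716055, 6674910):
6674910 = 9·716055 + 230415
716055 = 3·230415 + 24810
230415 = 9·24810 + 7125
24810 = 3·7125 + 3435
7125 = 2·3435 + 255
3435 = 13·255 + 120
255 = 2·120 + 15
120 = 8·15 + 0
gcd = 15, but 15 ∤ 4750481, so the congruence has no solution.

no solution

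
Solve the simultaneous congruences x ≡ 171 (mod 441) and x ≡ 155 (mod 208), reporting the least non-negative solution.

Write x = 171 + 441·k. Then 441·k ≡ 155 − 171 ≡ 192 (mod 208).
Need 441⁻¹ mod 208. Extended Euclid on (208, 25):
208 = 8*25 + 8
25 = 3*8 + 1
8 = 8*1 + 0
Back-substitute:
1 = 25 − 3·8
1 = −3·208 + 25·25
441⁻¹ ≡ 25 (mod 208), so k ≡ 25·192 ≡ 16 (mod 208).
x = 171 + 441·16 = 7227.

7227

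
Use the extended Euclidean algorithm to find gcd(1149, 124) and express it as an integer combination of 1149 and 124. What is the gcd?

1

Apply Euclid's algorithm to 1149 and 124:
1149 = 9*124 + 33
124 = 3*33 + 25
33 = 1*25 + 8
25 = 3*8 + 1
8 = 8*1 + 0
gcd(1149, 124) = 1.
Back-substituting:
1 = 25 − 3·8
1 = −3·33 + 4·25
1 = 4·124 − 15·33
1 = −15·1149 + 139·124
So 1 = (-15)·1149 + (139)·124.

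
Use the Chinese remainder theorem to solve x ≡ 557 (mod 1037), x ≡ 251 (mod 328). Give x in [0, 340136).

122923

Write x = 557 + 1037·k. Then 1037·k ≡ 251 − 557 ≡ 22 (mod 328).
Need 1037⁻¹ mod 328. Extended Euclid on (328, 53):
328 = 6×53 + 10
53 = 5×10 + 3
10 = 3×3 + 1
3 = 3×1 + 0
Back-substitute:
1 = 10 − 3·3
1 = −3·53 + 16·10
1 = 16·328 − 99·53
1037⁻¹ ≡ 229 (mod 328), so k ≡ 229·22 ≡ 118 (mod 328).
x = 557 + 1037·118 = 122923.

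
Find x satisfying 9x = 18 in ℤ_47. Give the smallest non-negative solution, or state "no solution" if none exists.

First find gcd(9, 47):
47 = 5·9 + 2
9 = 4·2 + 1
2 = 2·1 + 0
gcd = 1, so a unique solution mod 47 exists.
Back-substitute for the Bézout coefficients:
1 = 9 − 4·2
1 = −4·47 + 21·9
So 9·(21) ≡ 1 (mod 47), giving 9⁻¹ ≡ 21.
x ≡ 9⁻¹·18 ≡ 21·18 ≡ 2 (mod 47).

2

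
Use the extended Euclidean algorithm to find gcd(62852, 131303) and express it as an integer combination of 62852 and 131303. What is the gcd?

1

Repeated division:
131303 = 2×62852 + 5599
62852 = 11×5599 + 1263
5599 = 4×1263 + 547
1263 = 2×547 + 169
547 = 3×169 + 40
169 = 4×40 + 9
40 = 4×9 + 4
9 = 2×4 + 1
4 = 4×1 + 0
gcd(62852, 131303) = 1.
Working backward:
1 = 9 − 2·4
1 = −2·40 + 9·9
1 = 9·169 − 38·40
1 = −38·547 + 123·169
1 = 123·1263 − 284·547
1 = −284·5599 + 1259·1263
1 = 1259·62852 − 14133·5599
1 = −14133·131303 + 29525·62852
So 1 = (-14133)·131303 + (29525)·62852.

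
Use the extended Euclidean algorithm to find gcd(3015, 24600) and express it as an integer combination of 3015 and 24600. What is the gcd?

Repeated division:
24600 = 8×3015 + 480
3015 = 6×480 + 135
480 = 3×135 + 75
135 = 1×75 + 60
75 = 1×60 + 15
60 = 4×15 + 0
gcd(3015, 24600) = 15.
Back-substituting:
15 = 75 − 60
15 = −135 + 2·75
15 = 2·480 − 7·135
15 = −7·3015 + 44·480
15 = 44·24600 − 359·3015
So 15 = (44)·24600 + (-359)·3015.

15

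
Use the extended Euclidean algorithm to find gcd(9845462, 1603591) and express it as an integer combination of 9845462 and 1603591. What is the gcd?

Repeated division:
9845462 = 6×1603591 + 223916
1603591 = 7×223916 + 36179
223916 = 6×36179 + 6842
36179 = 5×6842 + 1969
6842 = 3×1969 + 935
1969 = 2×935 + 99
935 = 9×99 + 44
99 = 2×44 + 11
44 = 4×11 + 0
gcd(9845462, 1603591) = 11.
Back-substituting:
11 = 99 − 2·44
11 = −2·935 + 19·99
11 = 19·1969 − 40·935
11 = −40·6842 + 139·1969
11 = 139·36179 − 735·6842
11 = −735·223916 + 4549·36179
11 = 4549·1603591 − 32578·223916
11 = −32578·9845462 + 200017·1603591
So 11 = (-32578)·9845462 + (200017)·1603591.

11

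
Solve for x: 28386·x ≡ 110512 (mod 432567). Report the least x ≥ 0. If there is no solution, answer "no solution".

gcd(28386, 432567):
432567 = 15·28386 + 6777
28386 = 4·6777 + 1278
6777 = 5·1278 + 387
1278 = 3·387 + 117
387 = 3·117 + 36
117 = 3·36 + 9
36 = 4·9 + 0
gcd = 9, but 9 ∤ 110512, so the congruence has no solution.

no solution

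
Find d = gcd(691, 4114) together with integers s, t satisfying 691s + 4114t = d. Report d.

1

Repeated division:
4114 = 5×691 + 659
691 = 1×659 + 32
659 = 20×32 + 19
32 = 1×19 + 13
19 = 1×13 + 6
13 = 2×6 + 1
6 = 6×1 + 0
gcd(691, 4114) = 1.
Working backward:
1 = 13 − 2·6
1 = −2·19 + 3·13
1 = 3·32 − 5·19
1 = −5·659 + 103·32
1 = 103·691 − 108·659
1 = −108·4114 + 643·691
So 1 = (-108)·4114 + (643)·691.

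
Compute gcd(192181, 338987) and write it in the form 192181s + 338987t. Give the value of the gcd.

Euclidean algorithm:
338987 = 1×192181 + 146806
192181 = 1×146806 + 45375
146806 = 3×45375 + 10681
45375 = 4×10681 + 2651
10681 = 4×2651 + 77
2651 = 34×77 + 33
77 = 2×33 + 11
33 = 3×11 + 0
gcd(192181, 338987) = 11.
Back-substituting:
11 = 77 − 2·33
11 = −2·2651 + 69·77
11 = 69·10681 − 278·2651
11 = −278·45375 + 1181·10681
11 = 1181·146806 − 3821·45375
11 = −3821·192181 + 5002·146806
11 = 5002·338987 − 8823·192181
So 11 = (5002)·338987 + (-8823)·192181.

11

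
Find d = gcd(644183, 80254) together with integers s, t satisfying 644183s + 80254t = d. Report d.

1

Euclidean algorithm:
644183 = 8×80254 + 2151
80254 = 37×2151 + 667
2151 = 3×667 + 150
667 = 4×150 + 67
150 = 2×67 + 16
67 = 4×16 + 3
16 = 5×3 + 1
3 = 3×1 + 0
gcd(644183, 80254) = 1.
Working backward:
1 = 16 − 5·3
1 = −5·67 + 21·16
1 = 21·150 − 47·67
1 = −47·667 + 209·150
1 = 209·2151 − 674·667
1 = −674·80254 + 25147·2151
1 = 25147·644183 − 201850·80254
So 1 = (25147)·644183 + (-201850)·80254.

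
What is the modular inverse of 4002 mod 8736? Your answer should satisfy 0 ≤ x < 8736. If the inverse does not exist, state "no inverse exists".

no inverse exists

Compute gcd(4002, 8736):
8736 = 2*4002 + 732
4002 = 5*732 + 342
732 = 2*342 + 48
342 = 7*48 + 6
48 = 8*6 + 0
The gcd is 6, not 1, hence no inverse exists.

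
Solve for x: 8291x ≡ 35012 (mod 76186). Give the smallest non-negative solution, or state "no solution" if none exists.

8210

First find gcd(8291, 76186):
76186 = 9*8291 + 1567
8291 = 5*1567 + 456
1567 = 3*456 + 199
456 = 2*199 + 58
199 = 3*58 + 25
58 = 2*25 + 8
25 = 3*8 + 1
8 = 8*1 + 0
gcd = 1, so a unique solution mod 76186 exists.
Back-substitute for the Bézout coefficients:
1 = 25 − 3·8
1 = −3·58 + 7·25
1 = 7·199 − 24·58
1 = −24·456 + 55·199
1 = 55·1567 − 189·456
1 = −189·8291 + 1000·1567
1 = 1000·76186 − 9189·8291
So 8291·(-9189) ≡ 1 (mod 76186), giving 8291⁻¹ ≡ 66997.
x ≡ 8291⁻¹·35012 ≡ 66997·35012 ≡ 8210 (mod 76186).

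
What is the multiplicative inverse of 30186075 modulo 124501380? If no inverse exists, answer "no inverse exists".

no inverse exists

Compute gcd(30186075, 124501380):
124501380 = 4·30186075 + 3757080
30186075 = 8·3757080 + 129435
3757080 = 29·129435 + 3465
129435 = 37·3465 + 1230
3465 = 2·1230 + 1005
1230 = 1·1005 + 225
1005 = 4·225 + 105
225 = 2·105 + 15
105 = 7·15 + 0
Since gcd = 15 > 1, 30186075 is not a unit mod 124501380.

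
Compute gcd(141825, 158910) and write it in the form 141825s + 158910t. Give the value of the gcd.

15

Repeated division:
158910 = 1*141825 + 17085
141825 = 8*17085 + 5145
17085 = 3*5145 + 1650
5145 = 3*1650 + 195
1650 = 8*195 + 90
195 = 2*90 + 15
90 = 6*15 + 0
gcd(141825, 158910) = 15.
Back-substituting:
15 = 195 − 2·90
15 = −2·1650 + 17·195
15 = 17·5145 − 53·1650
15 = −53·17085 + 176·5145
15 = 176·141825 − 1461·17085
15 = −1461·158910 + 1637·141825
So 15 = (-1461)·158910 + (1637)·141825.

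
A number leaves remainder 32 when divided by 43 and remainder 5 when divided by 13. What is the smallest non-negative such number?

Write x = 32 + 43·k. Then 43·k ≡ 5 − 32 ≡ 12 (mod 13).
Need 43⁻¹ mod 13. Extended Euclid on (13, 4):
13 = 3×4 + 1
4 = 4×1 + 0
Back-substitute:
1 = 13 − 3·4
43⁻¹ ≡ 10 (mod 13), so k ≡ 10·12 ≡ 3 (mod 13).
x = 32 + 43·3 = 161.

161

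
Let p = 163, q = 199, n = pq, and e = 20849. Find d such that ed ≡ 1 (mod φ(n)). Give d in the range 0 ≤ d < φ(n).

20045

φ(n) = (p−1)(q−1) = 162·198 = 32076.
Need d with 20849·d ≡ 1 (mod 32076). Apply the extended Euclidean algorithm:
32076 = 1·20849 + 11227
20849 = 1·11227 + 9622
11227 = 1·9622 + 1605
9622 = 5·1605 + 1597
1605 = 1·1597 + 8
1597 = 199·8 + 5
8 = 1·5 + 3
5 = 1·3 + 2
3 = 1·2 + 1
2 = 2·1 + 0
Back-substitute:
1 = 3 − 2
1 = −5 + 2·3
1 = 2·8 − 3·5
1 = −3·1597 + 599·8
1 = 599·1605 − 602·1597
1 = −602·9622 + 3609·1605
1 = 3609·11227 − 4211·9622
1 = −4211·20849 + 7820·11227
1 = 7820·32076 − 12031·20849
So 20849·(-12031) ≡ 1 (mod 32076), hence d ≡ -12031 ≡ 20045 (mod 32076).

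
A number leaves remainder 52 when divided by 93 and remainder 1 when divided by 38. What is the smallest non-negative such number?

Write x = 52 + 93·k. Then 93·k ≡ 1 − 52 ≡ 25 (mod 38).
Need 93⁻¹ mod 38. Extended Euclid on (38, 17):
38 = 2×17 + 4
17 = 4×4 + 1
4 = 4×1 + 0
Back-substitute:
1 = 17 − 4·4
1 = −4·38 + 9·17
93⁻¹ ≡ 9 (mod 38), so k ≡ 9·25 ≡ 35 (mod 38).
x = 52 + 93·35 = 3307.

3307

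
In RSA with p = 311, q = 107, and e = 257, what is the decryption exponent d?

6393

φ(n) = (p−1)(q−1) = 310·106 = 32860.
Need d with 257·d ≡ 1 (mod 32860). Apply the extended Euclidean algorithm:
32860 = 127×257 + 221
257 = 1×221 + 36
221 = 6×36 + 5
36 = 7×5 + 1
5 = 5×1 + 0
Back-substitute:
1 = 36 − 7·5
1 = −7·221 + 43·36
1 = 43·257 − 50·221
1 = −50·32860 + 6393·257
So 257·6393 ≡ 1 (mod 32860), hence d = 6393.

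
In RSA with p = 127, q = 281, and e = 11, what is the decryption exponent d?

φ(n) = (p−1)(q−1) = 126·280 = 35280.
Need d with 11·d ≡ 1 (mod 35280). Apply the extended Euclidean algorithm:
35280 = 3207·11 + 3
11 = 3·3 + 2
3 = 1·2 + 1
2 = 2·1 + 0
Back-substitute:
1 = 3 − 2
1 = −11 + 4·3
1 = 4·35280 − 12829·11
So 11·(-12829) ≡ 1 (mod 35280), hence d ≡ -12829 ≡ 22451 (mod 35280).

22451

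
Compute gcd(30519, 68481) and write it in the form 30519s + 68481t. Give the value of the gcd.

9

Euclidean algorithm:
68481 = 2·30519 + 7443
30519 = 4·7443 + 747
7443 = 9·747 + 720
747 = 1·720 + 27
720 = 26·27 + 18
27 = 1·18 + 9
18 = 2·9 + 0
gcd(30519, 68481) = 9.
Working backward:
9 = 27 − 18
9 = −720 + 27·27
9 = 27·747 − 28·720
9 = −28·7443 + 279·747
9 = 279·30519 − 1144·7443
9 = −1144·68481 + 2567·30519
So 9 = (-1144)·68481 + (2567)·30519.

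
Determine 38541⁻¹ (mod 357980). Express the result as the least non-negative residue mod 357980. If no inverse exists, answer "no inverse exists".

39661

Apply the Euclidean algorithm to 357980 and 38541:
357980 = 9·38541 + 11111
38541 = 3·11111 + 5208
11111 = 2·5208 + 695
5208 = 7·695 + 343
695 = 2·343 + 9
343 = 38·9 + 1
9 = 9·1 + 0
gcd = 1, so the inverse exists. Back-substitute:
1 = 343 − 38·9
1 = −38·695 + 77·343
1 = 77·5208 − 577·695
1 = −577·11111 + 1231·5208
1 = 1231·38541 − 4270·11111
1 = −4270·357980 + 39661·38541
So 38541·39661 ≡ 1 (mod 357980).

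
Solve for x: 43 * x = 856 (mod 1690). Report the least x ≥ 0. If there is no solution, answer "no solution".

1592

First find gcd(43, 1690):
1690 = 39·43 + 13
43 = 3·13 + 4
13 = 3·4 + 1
4 = 4·1 + 0
gcd = 1, so a unique solution mod 1690 exists.
Back-substitute for the Bézout coefficients:
1 = 13 − 3·4
1 = −3·43 + 10·13
1 = 10·1690 − 393·43
So 43·(-393) ≡ 1 (mod 1690), giving 43⁻¹ ≡ 1297.
x ≡ 43⁻¹·856 ≡ 1297·856 ≡ 1592 (mod 1690).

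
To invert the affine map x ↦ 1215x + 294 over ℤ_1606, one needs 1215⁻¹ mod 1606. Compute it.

Run Euclid on (1606, 1215):
1606 = 1×1215 + 391
1215 = 3×391 + 42
391 = 9×42 + 13
42 = 3×13 + 3
13 = 4×3 + 1
3 = 3×1 + 0
gcd = 1, so the inverse exists. Back-substitute:
1 = 13 − 4·3
1 = −4·42 + 13·13
1 = 13·391 − 121·42
1 = −121·1215 + 376·391
1 = 376·1606 − 497·1215
So 1215·(-497) ≡ 1 (mod 1606), and -497 ≡ 1109 (mod 1606).

1109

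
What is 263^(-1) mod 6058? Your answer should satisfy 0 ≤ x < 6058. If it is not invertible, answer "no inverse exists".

gcd(6058, 263) by repeated division:
6058 = 23*263 + 9
263 = 29*9 + 2
9 = 4*2 + 1
2 = 2*1 + 0
Since gcd(263, 6058) = 1, back-substitute to write 1 as a combination:
1 = 9 − 4·2
1 = −4·263 + 117·9
1 = 117·6058 − 2695·263
Hence 263⁻¹ ≡ -2695 ≡ 3363 (mod 6058).

3363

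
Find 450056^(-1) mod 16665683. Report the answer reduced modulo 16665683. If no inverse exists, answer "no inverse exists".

gcd(16665683, 450056) by repeated division:
16665683 = 37·450056 + 13611
450056 = 33·13611 + 893
13611 = 15·893 + 216
893 = 4·216 + 29
216 = 7·29 + 13
29 = 2·13 + 3
13 = 4·3 + 1
3 = 3·1 + 0
The gcd is 1. Working backward:
1 = 13 − 4·3
1 = −4·29 + 9·13
1 = 9·216 − 67·29
1 = −67·893 + 277·216
1 = 277·13611 − 4222·893
1 = −4222·450056 + 139603·13611
1 = 139603·16665683 − 5169533·450056
Thus 450056·(-5169533) ≡ 1 (mod 16665683); reducing, -5169533 mod 16665683 = 11496150.

11496150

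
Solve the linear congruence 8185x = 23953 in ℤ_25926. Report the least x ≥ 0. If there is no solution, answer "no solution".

2179

First find gcd(8185, 25926):
25926 = 3·8185 + 1371
8185 = 5·1371 + 1330
1371 = 1·1330 + 41
1330 = 32·41 + 18
41 = 2·18 + 5
18 = 3·5 + 3
5 = 1·3 + 2
3 = 1·2 + 1
2 = 2·1 + 0
gcd = 1, so a unique solution mod 25926 exists.
Back-substitute for the Bézout coefficients:
1 = 3 − 2
1 = −5 + 2·3
1 = 2·18 − 7·5
1 = −7·41 + 16·18
1 = 16·1330 − 519·41
1 = −519·1371 + 535·1330
1 = 535·8185 − 3194·1371
1 = −3194·25926 + 10117·8185
So 8185·(10117) ≡ 1 (mod 25926), giving 8185⁻¹ ≡ 10117.
x ≡ 8185⁻¹·23953 ≡ 10117·23953 ≡ 2179 (mod 25926).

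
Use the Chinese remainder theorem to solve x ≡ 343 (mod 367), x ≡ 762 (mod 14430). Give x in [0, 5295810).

4113312

Write x = 343 + 367·k. Then 367·k ≡ 762 − 343 ≡ 419 (mod 14430).
Need 367⁻¹ mod 14430. Extended Euclid on (14430, 367):
14430 = 39*367 + 117
367 = 3*117 + 16
117 = 7*16 + 5
16 = 3*5 + 1
5 = 5*1 + 0
Back-substitute:
1 = 16 − 3·5
1 = −3·117 + 22·16
1 = 22·367 − 69·117
1 = −69·14430 + 2713·367
367⁻¹ ≡ 2713 (mod 14430), so k ≡ 2713·419 ≡ 11207 (mod 14430).
x = 343 + 367·11207 = 4113312.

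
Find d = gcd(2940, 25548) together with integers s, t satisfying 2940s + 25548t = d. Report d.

12

Apply Euclid's algorithm to 25548 and 2940:
25548 = 8*2940 + 2028
2940 = 1*2028 + 912
2028 = 2*912 + 204
912 = 4*204 + 96
204 = 2*96 + 12
96 = 8*12 + 0
gcd(2940, 25548) = 12.
Working backward:
12 = 204 − 2·96
12 = −2·912 + 9·204
12 = 9·2028 − 20·912
12 = −20·2940 + 29·2028
12 = 29·25548 − 252·2940
So 12 = (29)·25548 + (-252)·2940.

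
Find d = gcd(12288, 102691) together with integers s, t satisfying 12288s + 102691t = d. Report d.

Repeated division:
102691 = 8·12288 + 4387
12288 = 2·4387 + 3514
4387 = 1·3514 + 873
3514 = 4·873 + 22
873 = 39·22 + 15
22 = 1·15 + 7
15 = 2·7 + 1
7 = 7·1 + 0
gcd(12288, 102691) = 1.
Back-substituting:
1 = 15 − 2·7
1 = −2·22 + 3·15
1 = 3·873 − 119·22
1 = −119·3514 + 479·873
1 = 479·4387 − 598·3514
1 = −598·12288 + 1675·4387
1 = 1675·102691 − 13998·12288
So 1 = (1675)·102691 + (-13998)·12288.

1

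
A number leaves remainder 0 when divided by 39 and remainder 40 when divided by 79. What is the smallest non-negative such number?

Write x = 0 + 39·k. Then 39·k ≡ 40 − 0 ≡ 40 (mod 79).
Need 39⁻¹ mod 79. Extended Euclid on (79, 39):
79 = 2*39 + 1
39 = 39*1 + 0
Back-substitute:
1 = 79 − 2·39
39⁻¹ ≡ 77 (mod 79), so k ≡ 77·40 ≡ 78 (mod 79).
x = 0 + 39·78 = 3042.

3042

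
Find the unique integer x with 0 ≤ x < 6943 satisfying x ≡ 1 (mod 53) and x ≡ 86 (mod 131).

5195

Write x = 1 + 53·k. Then 53·k ≡ 86 − 1 ≡ 85 (mod 131).
Need 53⁻¹ mod 131. Extended Euclid on (131, 53):
131 = 2×53 + 25
53 = 2×25 + 3
25 = 8×3 + 1
3 = 3×1 + 0
Back-substitute:
1 = 25 − 8·3
1 = −8·53 + 17·25
1 = 17·131 − 42·53
53⁻¹ ≡ 89 (mod 131), so k ≡ 89·85 ≡ 98 (mod 131).
x = 1 + 53·98 = 5195.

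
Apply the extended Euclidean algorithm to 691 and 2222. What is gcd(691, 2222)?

1

Euclidean algorithm:
2222 = 3*691 + 149
691 = 4*149 + 95
149 = 1*95 + 54
95 = 1*54 + 41
54 = 1*41 + 13
41 = 3*13 + 2
13 = 6*2 + 1
2 = 2*1 + 0
gcd(691, 2222) = 1.
Express as a combination:
1 = 13 − 6·2
1 = −6·41 + 19·13
1 = 19·54 − 25·41
1 = −25·95 + 44·54
1 = 44·149 − 69·95
1 = −69·691 + 320·149
1 = 320·2222 − 1029·691
So 1 = (320)·2222 + (-1029)·691.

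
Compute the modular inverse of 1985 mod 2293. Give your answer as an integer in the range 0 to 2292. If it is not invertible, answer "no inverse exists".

67

Extended Euclidean algorithm:
2293 = 1·1985 + 308
1985 = 6·308 + 137
308 = 2·137 + 34
137 = 4·34 + 1
34 = 34·1 + 0
gcd = 1, so the inverse exists. Back-substitute:
1 = 137 − 4·34
1 = −4·308 + 9·137
1 = 9·1985 − 58·308
1 = −58·2293 + 67·1985
So 1985·67 ≡ 1 (mod 2293).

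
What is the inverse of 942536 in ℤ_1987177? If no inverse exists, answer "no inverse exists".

Apply the Euclidean algorithm to 1987177 and 942536:
1987177 = 2·942536 + 102105
942536 = 9·102105 + 23591
102105 = 4·23591 + 7741
23591 = 3·7741 + 368
7741 = 21·368 + 13
368 = 28·13 + 4
13 = 3·4 + 1
4 = 4·1 + 0
gcd = 1, so the inverse exists. Back-substitute:
1 = 13 − 3·4
1 = −3·368 + 85·13
1 = 85·7741 − 1788·368
1 = −1788·23591 + 5449·7741
1 = 5449·102105 − 23584·23591
1 = −23584·942536 + 217705·102105
1 = 217705·1987177 − 458994·942536
Thus 942536·(-458994) ≡ 1 (mod 1987177); reducing, -458994 mod 1987177 = 1528183.

1528183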